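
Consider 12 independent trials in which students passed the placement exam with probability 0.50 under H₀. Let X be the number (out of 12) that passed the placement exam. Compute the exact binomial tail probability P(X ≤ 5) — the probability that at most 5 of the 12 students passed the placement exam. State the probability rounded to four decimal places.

X is binomial with n = 12 and p = 0.50.
P(X ≤ 5) = Σ_{j=0}^{5} C(12,j)·0.50^j·0.50^{12−j}.
= 0.000244 + 0.002930 + 0.016113 + 0.053711 + 0.120850 + 0.193359 = 0.3872.

P = 0.3872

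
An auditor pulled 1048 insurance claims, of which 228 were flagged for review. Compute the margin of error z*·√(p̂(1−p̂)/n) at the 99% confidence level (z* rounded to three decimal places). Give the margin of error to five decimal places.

With x = 228 successes in n = 1048, p̂ = 0.21756.
SE(p̂) = √(0.21756·0.78244/1048) = 0.012745.
For 99% confidence, z* = 2.576.
So ME = 0.03283.

ME = 0.03283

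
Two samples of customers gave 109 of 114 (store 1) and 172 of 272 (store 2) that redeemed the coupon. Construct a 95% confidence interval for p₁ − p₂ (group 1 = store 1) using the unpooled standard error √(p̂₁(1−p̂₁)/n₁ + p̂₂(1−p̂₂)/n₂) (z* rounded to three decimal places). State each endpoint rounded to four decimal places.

(0.2553, 0.3923)

p̂₁ = 0.95614, p̂₂ = 0.63235, so the observed difference is 0.32379.
SE = √(0.000367859 + 0.000854716) = √0.001222575 = 0.034965.
For 95% confidence, z* = 1.960. Margin = 1.960·0.034965 = 0.06853.
Interval: 0.32379 ± 0.06853 → (0.2553, 0.3923).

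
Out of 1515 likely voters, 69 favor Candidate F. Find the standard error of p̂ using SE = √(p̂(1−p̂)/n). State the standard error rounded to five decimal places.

SE = 0.00536

With x = 69 successes in n = 1515, p̂ = 0.04554.
p̂(1−p̂) = 0.04554·0.95446 = 0.043466.
SE = √(0.043466/1515) = √0.000028690 = 0.00536.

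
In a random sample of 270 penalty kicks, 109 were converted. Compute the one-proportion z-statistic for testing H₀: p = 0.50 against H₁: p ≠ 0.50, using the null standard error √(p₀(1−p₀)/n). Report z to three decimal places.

z = -3.165

With x = 109 successes in n = 270, p̂ = 0.40370.
Under H₀, SE = √(p₀(1−p₀)/n) = √(0.50·0.50/270) = √0.000925926 = 0.030429.
z = (0.40370 − 0.50)/0.030429 = -0.09630/0.030429 = -3.165.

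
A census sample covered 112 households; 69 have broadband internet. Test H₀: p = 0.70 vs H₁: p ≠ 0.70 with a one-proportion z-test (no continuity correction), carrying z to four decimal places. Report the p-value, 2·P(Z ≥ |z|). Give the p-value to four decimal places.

p̂ = 69/112 = 0.61607.
Under H₀, SE = √(p₀(1−p₀)/n) = √(0.70·0.30/112) = √0.001875000 = 0.043301.
Test statistic (full precision, shown to 4 dp): z = (69/112 − 0.70)/SE₀ ≈ -1.9382.
p-value = 2·P(Z ≥ |z|) with z = -1.9382 → 0.0526.

p-value = 0.0526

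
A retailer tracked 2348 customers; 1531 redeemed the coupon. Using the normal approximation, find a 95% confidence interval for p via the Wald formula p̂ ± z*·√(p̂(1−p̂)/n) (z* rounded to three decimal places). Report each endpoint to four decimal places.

(0.6328, 0.6713)

The sample proportion is 1531/2348 = 0.65204.
SE = √(p̂(1−p̂)/n) = √(0.226883/2348) = 0.009830.
For 95% confidence, z* = 1.960.
Margin of error: 1.960 × 0.009830 = 0.01927.
Interval: 0.65204 ± 0.01927 → (0.6328, 0.6713).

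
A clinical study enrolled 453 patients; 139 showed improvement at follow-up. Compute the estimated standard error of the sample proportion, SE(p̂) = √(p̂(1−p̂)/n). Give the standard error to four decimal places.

SE = 0.0217

With x = 139 successes in n = 453, p̂ = 0.30684.
p̂(1−p̂) = 0.30684·0.69316 = 0.212689.
SE = √(0.212689/453) = √0.000469512 = 0.0217.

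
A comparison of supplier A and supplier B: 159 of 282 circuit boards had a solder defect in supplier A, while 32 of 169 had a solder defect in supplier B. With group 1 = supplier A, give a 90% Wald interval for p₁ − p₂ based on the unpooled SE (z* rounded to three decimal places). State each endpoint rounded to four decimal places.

(0.3051, 0.4439)

p̂₁ = 0.56383, p̂₂ = 0.18935, so the observed difference is 0.37448.
Unpooled SE = √(p̂₁(1−p̂₁)/n₁ + p̂₂(1−p̂₂)/n₂) = √(0.000872077 + 0.000908261) = 0.042194.
For 90% confidence, z* = 1.645. Margin of error = 0.06941.
Interval: 0.37448 ± 0.06941 → (0.3051, 0.4439).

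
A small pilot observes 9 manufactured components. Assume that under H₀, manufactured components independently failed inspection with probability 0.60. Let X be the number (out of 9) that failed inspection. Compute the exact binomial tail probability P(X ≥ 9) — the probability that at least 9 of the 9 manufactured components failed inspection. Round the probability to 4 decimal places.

X is binomial with n = 9 and p = 0.60.
P(X ≥ 9) = C(9,9)·0.60^9·0.40^0.
= 0.010078 = 0.0101.

P = 0.0101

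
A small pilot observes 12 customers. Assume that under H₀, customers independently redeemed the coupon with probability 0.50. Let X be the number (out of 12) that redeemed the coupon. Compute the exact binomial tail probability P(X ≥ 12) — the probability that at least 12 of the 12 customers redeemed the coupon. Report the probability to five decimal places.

X is binomial with n = 12 and p = 0.50.
P(X ≥ 12) = C(12,12)·0.50^12·0.50^0.
= 0.000244 = 0.00024.

P = 0.00024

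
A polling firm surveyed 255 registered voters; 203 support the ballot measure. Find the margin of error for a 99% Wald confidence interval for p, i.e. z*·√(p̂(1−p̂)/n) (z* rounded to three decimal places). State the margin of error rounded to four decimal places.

ME = 0.0650

With x = 203 successes in n = 255, p̂ = 0.79608.
SE(p̂) = √(0.79608·0.20392/255) = 0.025231.
For 99% confidence, z* = 2.576.
So ME = 0.0650.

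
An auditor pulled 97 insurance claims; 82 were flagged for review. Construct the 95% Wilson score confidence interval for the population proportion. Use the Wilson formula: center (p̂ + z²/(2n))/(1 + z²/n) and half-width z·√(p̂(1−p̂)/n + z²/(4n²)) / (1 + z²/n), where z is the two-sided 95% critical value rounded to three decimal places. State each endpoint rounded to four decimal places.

(0.7604, 0.9040)

p̂ = 82/97 = 0.84536; z = 1.960, so z² = 3.841600.
Denominator 1 + z²/n = 1 + 3.841600/97 = 1.039604.
Adjusted center: (0.84536 + z²/(2n))/1.039604 = 0.83220.
Radicand: p̂(1−p̂)/n + z²/(4n²) = 0.001347690 + 0.000102072 = 0.001449762.
Half-width = z·√(radicand)/denom = 1.960·0.038076/1.039604 = 0.07179.
CI: 0.83220 ± 0.07179 = (0.7604, 0.9040).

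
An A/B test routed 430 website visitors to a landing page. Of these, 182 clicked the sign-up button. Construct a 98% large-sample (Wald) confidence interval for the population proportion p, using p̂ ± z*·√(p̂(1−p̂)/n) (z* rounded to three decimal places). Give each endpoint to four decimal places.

With x = 182 successes in n = 430, p̂ = 0.42326.
Standard error of p̂: √(0.244110/430) = √0.000567698 = 0.023826.
z* = 2.326 at the 98% level.
Margin = 2.326·0.023826 = 0.05542.
CI: 0.42326 ± 0.05542 = (0.3678, 0.4787).

(0.3678, 0.4787)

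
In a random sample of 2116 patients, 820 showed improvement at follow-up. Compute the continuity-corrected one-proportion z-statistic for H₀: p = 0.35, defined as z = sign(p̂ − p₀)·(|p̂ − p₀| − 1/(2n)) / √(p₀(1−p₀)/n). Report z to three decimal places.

z = 3.596

Sample proportion p̂ = 820/2116 = 0.38752. p̂ − p₀ = 0.037524.
Continuity correction 1/(2n) = 1/4232 = 0.000236.
Corrected numerator: |0.037524| − 0.000236 = 0.037288.
Null standard error: √(0.35·0.65/2116) = √0.000107514 = 0.010369.
z = (+)0.037288/0.010369 = 3.596.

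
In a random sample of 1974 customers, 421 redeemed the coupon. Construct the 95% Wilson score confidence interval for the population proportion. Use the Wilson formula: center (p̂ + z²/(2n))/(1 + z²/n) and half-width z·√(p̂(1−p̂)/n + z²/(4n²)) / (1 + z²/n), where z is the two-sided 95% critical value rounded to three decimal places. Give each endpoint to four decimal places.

(0.1958, 0.2319)

Here p̂ = 421/1974 = 0.21327 and z = 1.960 (z² = 3.841600).
1 + z²/n = 1.001946.
Adjusted center: (0.21327 + z²/(2n))/1.001946 = 0.21383.
Radicand: p̂(1−p̂)/n + z²/(4n²) = 0.000084999 + 0.000000246 = 0.000085245.
Half-width = z·√(radicand)/denom = 1.960·0.009233/1.001946 = 0.01806.
CI: 0.21383 ± 0.01806 = (0.1958, 0.2319).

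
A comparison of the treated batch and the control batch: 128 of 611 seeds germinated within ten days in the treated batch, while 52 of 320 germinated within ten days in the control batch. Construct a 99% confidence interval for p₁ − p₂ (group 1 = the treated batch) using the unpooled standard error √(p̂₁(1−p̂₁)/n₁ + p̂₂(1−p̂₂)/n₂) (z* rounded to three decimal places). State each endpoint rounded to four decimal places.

p̂₁ = 0.20949, p̂₂ = 0.16250, so the observed difference is 0.04699.
Unpooled SE = √(p̂₁(1−p̂₁)/n₁ + p̂₂(1−p̂₂)/n₂) = √(0.000271040 + 0.000425293) = 0.026388.
For 99% confidence, z* = 2.576. Margin of error = 0.06798.
Interval: 0.04699 ± 0.06798 → (-0.0210, 0.1150).

(-0.0210, 0.1150)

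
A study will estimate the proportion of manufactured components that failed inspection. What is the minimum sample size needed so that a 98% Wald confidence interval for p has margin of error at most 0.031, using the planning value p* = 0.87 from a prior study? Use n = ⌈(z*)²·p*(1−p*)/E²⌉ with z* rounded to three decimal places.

n = 637

For 98% confidence, z* = 2.326.
p*(1−p*) = 0.87·0.13 = 0.1131.
Required n before rounding: 5.410276 × 0.1131 / 0.031² = 636.735.
⌈636.735⌉ = 637.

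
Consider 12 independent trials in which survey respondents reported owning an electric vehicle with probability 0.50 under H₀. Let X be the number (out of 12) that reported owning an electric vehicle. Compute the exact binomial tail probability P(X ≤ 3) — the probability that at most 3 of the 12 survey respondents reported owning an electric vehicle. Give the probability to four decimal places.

X is binomial with n = 12 and p = 0.50.
P(X ≤ 3) = C(12,0)·0.50^0·0.50^12 + C(12,1)·0.50^1·0.50^11 + C(12,2)·0.50^2·0.50^10 + C(12,3)·0.50^3·0.50^9.
= 0.000244 + 0.002930 + 0.016113 + 0.053711 = 0.0730.

P = 0.0730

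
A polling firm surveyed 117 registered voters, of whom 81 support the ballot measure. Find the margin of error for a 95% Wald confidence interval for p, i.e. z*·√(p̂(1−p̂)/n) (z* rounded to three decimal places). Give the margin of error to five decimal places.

The sample proportion is 81/117 = 0.69231.
SE(p̂) = √(0.69231·0.30769/117) = 0.042669.
For 95% confidence, z* = 1.960.
Margin of error = z*·SE = 1.960 × 0.042669 = 0.08363.

ME = 0.08363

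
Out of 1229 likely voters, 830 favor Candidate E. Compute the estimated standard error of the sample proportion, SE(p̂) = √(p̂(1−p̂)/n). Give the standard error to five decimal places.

p̂ = 830/1229 = 0.67535.
p̂(1−p̂) = 0.219252.
SE = √(0.219252/1229) = 0.01336.

SE = 0.01336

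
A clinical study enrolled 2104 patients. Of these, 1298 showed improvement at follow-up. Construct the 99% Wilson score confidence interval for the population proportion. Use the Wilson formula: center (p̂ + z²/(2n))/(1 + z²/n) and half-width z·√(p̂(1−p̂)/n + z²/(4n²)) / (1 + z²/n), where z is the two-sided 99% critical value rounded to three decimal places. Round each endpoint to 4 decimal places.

(0.5893, 0.6438)

p̂ = 1298/2104 = 0.61692; z = 2.576, so z² = 6.635776.
1 + z²/n = 1.003154.
Center = (0.61692 + 0.001577)/1.003154 = 0.61655.
Radicand: p̂(1−p̂)/n + z²/(4n²) = 0.000112324 + 0.000000375 = 0.000112699.
Half-width = z·√(radicand)/denom = 2.576·0.010616/1.003154 = 0.02726.
So the interval runs from 0.5893 to 0.6438.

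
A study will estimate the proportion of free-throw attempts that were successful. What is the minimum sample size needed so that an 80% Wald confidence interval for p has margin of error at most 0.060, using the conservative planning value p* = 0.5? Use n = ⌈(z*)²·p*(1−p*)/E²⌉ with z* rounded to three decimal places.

z* = 1.282 at the 80% level.
p*(1−p*) = 0.50·0.50 = 0.2500.
(z*)²·p*(1−p*)/E² = 1.643524·0.2500/0.003600 = 114.134.
Rounding up, n = 115.

n = 115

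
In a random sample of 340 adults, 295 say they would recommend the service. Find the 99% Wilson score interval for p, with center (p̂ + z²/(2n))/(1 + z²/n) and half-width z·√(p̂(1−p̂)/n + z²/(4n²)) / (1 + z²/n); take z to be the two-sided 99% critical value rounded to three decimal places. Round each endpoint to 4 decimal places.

(0.8132, 0.9080)

p̂ = 295/340 = 0.86765; z = 2.576, so z² = 6.635776.
1 + z²/n = 1.019517.
Center = (0.86765 + 0.009758)/1.019517 = 0.86061.
Radicand: p̂(1−p̂)/n + z²/(4n²) = 0.000337752 + 0.000014351 = 0.000352103.
Half-width = 2.576·√0.000352103/1.019517 = 0.04741.
Interval: 0.86061 ± 0.04741 → (0.8132, 0.9080).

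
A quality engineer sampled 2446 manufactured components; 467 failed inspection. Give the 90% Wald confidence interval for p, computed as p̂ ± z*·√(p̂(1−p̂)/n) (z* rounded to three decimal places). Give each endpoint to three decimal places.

Sample proportion p̂ = 467/2446 = 0.19092.
SE = √(p̂(1−p̂)/n) = √(0.154472/2446) = 0.007947.
The 90% critical value is z* = 1.645.
Margin of error: 1.645 × 0.007947 = 0.01307.
Interval: 0.19092 ± 0.01307 → (0.178, 0.204).

(0.178, 0.204)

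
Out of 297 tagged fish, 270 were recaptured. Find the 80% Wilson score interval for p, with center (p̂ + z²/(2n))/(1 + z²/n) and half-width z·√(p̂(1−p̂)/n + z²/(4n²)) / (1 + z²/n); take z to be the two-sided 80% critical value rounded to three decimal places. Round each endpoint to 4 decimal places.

p̂ = 270/297 = 0.90909; z = 1.282, so z² = 1.643524.
Denominator 1 + z²/n = 1 + 1.643524/297 = 1.005534.
Adjusted center: (0.90909 + z²/(2n))/1.005534 = 0.90684.
Radicand: p̂(1−p̂)/n + z²/(4n²) = 0.000278265 + 0.000004658 = 0.000282923.
Half-width = 1.282·√0.000282923/1.005534 = 0.02144.
So the interval runs from 0.8854 to 0.9283.

(0.8854, 0.9283)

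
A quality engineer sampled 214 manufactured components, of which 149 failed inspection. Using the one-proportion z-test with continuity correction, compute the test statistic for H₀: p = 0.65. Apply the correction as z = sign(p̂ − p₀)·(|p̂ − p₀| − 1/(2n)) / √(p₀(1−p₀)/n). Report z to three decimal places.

z = 1.347

p̂ = 149/214 = 0.69626. p̂ − p₀ = 0.046262.
Continuity correction 1/(2n) = 1/428 = 0.002336.
Corrected numerator: |0.046262| − 0.002336 = 0.043926.
SE₀ = √(0.65·0.35/214) = 0.032605.
z = (+)0.043926/0.032605 = 1.347.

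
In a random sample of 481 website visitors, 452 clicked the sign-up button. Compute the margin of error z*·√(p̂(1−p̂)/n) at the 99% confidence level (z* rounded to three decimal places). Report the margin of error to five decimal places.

Sample proportion p̂ = 452/481 = 0.93971.
SE = √(p̂(1−p̂)/n) = √(0.056656/481) = 0.010853.
The 99% critical value is z* = 2.576.
Margin of error = z*·SE = 2.576 × 0.010853 = 0.02796.

ME = 0.02796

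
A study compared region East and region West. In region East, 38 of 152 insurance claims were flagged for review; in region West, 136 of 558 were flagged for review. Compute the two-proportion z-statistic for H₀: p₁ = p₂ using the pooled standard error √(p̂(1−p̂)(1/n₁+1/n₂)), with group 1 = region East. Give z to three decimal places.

z = 0.159

p̂₁ = 38/152 = 0.25000, p̂₂ = 136/558 = 0.24373.
Pooled p̂ = (38+136)/(152+558) = 174/710 = 0.24507.
Pooled SE = √[0.1850109·0.00837106] ≈ 0.039354.
z = (p̂₁ − p̂₂)/SE = (0.25000 − 0.24373)/0.039354 = 0.00627/0.039354 = 0.159.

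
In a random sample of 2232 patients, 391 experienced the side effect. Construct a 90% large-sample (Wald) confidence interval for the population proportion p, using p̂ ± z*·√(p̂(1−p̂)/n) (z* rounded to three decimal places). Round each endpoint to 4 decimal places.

p̂ = 391/2232 = 0.17518.
SE(p̂) = √(0.17518·0.82482/2232) = 0.008046.
The 90% critical value is z* = 1.645.
Margin = 1.645·0.008046 = 0.01324.
So the interval runs from 0.1619 to 0.1884.

(0.1619, 0.1884)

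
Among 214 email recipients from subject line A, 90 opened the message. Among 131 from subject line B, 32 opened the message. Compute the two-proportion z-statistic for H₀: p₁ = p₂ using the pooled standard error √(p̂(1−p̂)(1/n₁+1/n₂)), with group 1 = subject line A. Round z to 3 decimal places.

Sample proportions: p̂₁ = 90/214 = 0.42056 and p̂₂ = 32/131 = 0.24427.
Pooled p̂ = (90+32)/(214+131) = 122/345 = 0.35362.
SE = √[p̂(1−p̂)(1/n₁+1/n₂)] = √[0.35362·0.64638·(1/214+1/131)] ≈ 0.053037.
z = 0.17629/0.053037 = 3.324.

z = 3.324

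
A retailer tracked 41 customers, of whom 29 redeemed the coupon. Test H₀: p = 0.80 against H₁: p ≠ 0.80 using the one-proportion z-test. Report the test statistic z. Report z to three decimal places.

z = -1.484

The sample proportion is 29/41 = 0.70732.
Null standard error: √(0.80·0.20/41) = √0.003902439 = 0.062470.
z = (0.70732 − 0.80)/0.062470 = -0.09268/0.062470 = -1.484.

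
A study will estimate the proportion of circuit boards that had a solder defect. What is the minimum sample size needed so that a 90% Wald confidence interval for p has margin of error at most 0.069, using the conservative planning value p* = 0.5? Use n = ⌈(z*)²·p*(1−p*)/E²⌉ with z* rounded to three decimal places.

For 90% confidence, z* = 1.645.
p*(1−p*) = 0.50·0.50 = 0.2500.
Required n before rounding: 2.706025 × 0.2500 / 0.069² = 142.093.
⌈142.093⌉ = 143.

n = 143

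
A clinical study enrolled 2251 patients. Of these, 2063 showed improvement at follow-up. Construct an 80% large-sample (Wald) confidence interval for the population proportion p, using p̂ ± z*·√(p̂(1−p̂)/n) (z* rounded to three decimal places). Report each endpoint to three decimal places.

The sample proportion is 2063/2251 = 0.91648.
Standard error of p̂: √(0.076543/2251) = √0.000034004 = 0.005831.
For 80% confidence, z* = 1.282.
Margin of error: 1.282 × 0.005831 = 0.00748.
Interval: 0.91648 ± 0.00748 → (0.909, 0.924).

(0.909, 0.924)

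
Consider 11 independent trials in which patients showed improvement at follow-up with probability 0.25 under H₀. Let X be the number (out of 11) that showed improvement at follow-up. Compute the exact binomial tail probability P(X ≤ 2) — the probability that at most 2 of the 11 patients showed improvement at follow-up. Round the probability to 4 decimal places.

P = 0.4552

X is binomial with n = 11 and p = 0.25.
P(X ≤ 2) = C(11,0)·0.25^0·0.75^11 + C(11,1)·0.25^1·0.75^10 + C(11,2)·0.25^2·0.75^9.
= 0.042235 + 0.154862 + 0.258104 = 0.4552.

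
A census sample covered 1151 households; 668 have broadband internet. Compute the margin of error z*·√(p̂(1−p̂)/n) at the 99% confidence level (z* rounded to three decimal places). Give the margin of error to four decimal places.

The sample proportion is 668/1151 = 0.58036.
Standard error of p̂: √(0.243541/1151) = √0.000211591 = 0.014546.
The 99% critical value is z* = 2.576.
So ME = 0.0375.

ME = 0.0375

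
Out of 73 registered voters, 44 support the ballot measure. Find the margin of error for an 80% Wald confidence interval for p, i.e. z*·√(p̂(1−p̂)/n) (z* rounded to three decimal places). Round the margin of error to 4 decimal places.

p̂ = 44/73 = 0.60274.
SE(p̂) = √(0.60274·0.39726/73) = 0.057272.
The 80% critical value is z* = 1.282.
So ME = 0.0734.

ME = 0.0734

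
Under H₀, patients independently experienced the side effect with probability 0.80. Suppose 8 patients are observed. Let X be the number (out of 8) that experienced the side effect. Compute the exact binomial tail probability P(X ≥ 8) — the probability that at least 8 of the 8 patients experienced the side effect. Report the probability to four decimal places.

P = 0.1678

X is binomial with n = 8 and p = 0.80.
P(X ≥ 8) = C(8,8)·0.80^8·0.20^0.
= 0.167772 = 0.1678.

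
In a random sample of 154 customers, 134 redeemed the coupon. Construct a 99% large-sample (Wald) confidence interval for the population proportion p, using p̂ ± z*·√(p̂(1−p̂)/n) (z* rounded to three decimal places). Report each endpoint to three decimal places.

(0.800, 0.940)

With x = 134 successes in n = 154, p̂ = 0.87013.
Standard error of p̂: √(0.113004/154) = √0.000733791 = 0.027089.
For 99% confidence, z* = 2.576.
Margin = 2.576·0.027089 = 0.06978.
Interval: 0.87013 ± 0.06978 → (0.800, 0.940).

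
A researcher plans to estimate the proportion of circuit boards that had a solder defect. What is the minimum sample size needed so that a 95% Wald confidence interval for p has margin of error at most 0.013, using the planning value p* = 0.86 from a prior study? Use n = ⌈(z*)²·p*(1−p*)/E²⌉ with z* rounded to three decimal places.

For 95% confidence, z* = 1.960.
p*(1−p*) = 0.1204.
(z*)²·p*(1−p*)/E² = 3.841600·0.1204/0.000169 = 2736.856.
Rounding up, n = 2737.

n = 2737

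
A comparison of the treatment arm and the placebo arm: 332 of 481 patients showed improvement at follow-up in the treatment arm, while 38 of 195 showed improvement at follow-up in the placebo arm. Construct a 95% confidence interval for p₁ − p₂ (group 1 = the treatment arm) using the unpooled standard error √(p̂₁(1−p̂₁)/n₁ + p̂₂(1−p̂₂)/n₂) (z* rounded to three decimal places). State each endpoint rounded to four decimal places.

(0.4261, 0.5646)

p̂₁ = 332/481 = 0.69023, p̂₂ = 38/195 = 0.19487; p̂₁ − p̂₂ = 0.49536.
Unpooled SE = √(p̂₁(1−p̂₁)/n₁ + p̂₂(1−p̂₂)/n₂) = √(0.000444518 + 0.000804599) = 0.035343.
For 95% confidence, z* = 1.960. Margin of error = 0.06927.
CI: 0.49536 ± 0.06927 = (0.4261, 0.5646).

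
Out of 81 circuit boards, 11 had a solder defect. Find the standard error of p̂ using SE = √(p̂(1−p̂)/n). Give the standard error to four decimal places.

With x = 11 successes in n = 81, p̂ = 0.13580.
p̂(1−p̂) = 0.13580·0.86420 = 0.117358.
Dividing by n and taking the root: √0.001448864 = 0.0381.

SE = 0.0381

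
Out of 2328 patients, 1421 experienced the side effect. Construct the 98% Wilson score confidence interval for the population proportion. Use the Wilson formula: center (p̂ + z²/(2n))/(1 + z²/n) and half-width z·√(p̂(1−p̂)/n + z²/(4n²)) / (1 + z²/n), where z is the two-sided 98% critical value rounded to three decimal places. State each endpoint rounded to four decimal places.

Here p̂ = 1421/2328 = 0.61040 and z = 2.326 (z² = 5.410276).
Denominator 1 + z²/n = 1 + 5.410276/2328 = 1.002324.
Adjusted center: (0.61040 + z²/(2n))/1.002324 = 0.61014.
Radicand: p̂(1−p̂)/n + z²/(4n²) = 0.000102153 + 0.000000250 = 0.000102403.
Half-width = 2.326·√0.000102403/1.002324 = 0.02348.
So the interval runs from 0.5867 to 0.6336.

(0.5867, 0.6336)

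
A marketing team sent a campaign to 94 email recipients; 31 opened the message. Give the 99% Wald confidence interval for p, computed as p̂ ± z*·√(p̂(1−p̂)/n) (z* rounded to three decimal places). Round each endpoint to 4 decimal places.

(0.2049, 0.4547)

With x = 31 successes in n = 94, p̂ = 0.32979.
SE(p̂) = √(0.32979·0.67021/94) = 0.048491.
For 99% confidence, z* = 2.576.
Margin = 2.576·0.048491 = 0.12491.
CI: 0.32979 ± 0.12491 = (0.2049, 0.4547).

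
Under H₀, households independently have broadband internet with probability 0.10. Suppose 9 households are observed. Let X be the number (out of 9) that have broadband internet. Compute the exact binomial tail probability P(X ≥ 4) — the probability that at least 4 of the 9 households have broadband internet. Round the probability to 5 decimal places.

P = 0.00833

X ~ Binomial(n=9, p=0.10).
P(X ≥ 4) = Σ_{j=4}^{9} C(9,j)·0.10^j·0.90^{9−j}.
= 0.007440 + 0.000827 + 0.000061 + 0.000003 + 0.000000 + 0.000000 = 0.00833.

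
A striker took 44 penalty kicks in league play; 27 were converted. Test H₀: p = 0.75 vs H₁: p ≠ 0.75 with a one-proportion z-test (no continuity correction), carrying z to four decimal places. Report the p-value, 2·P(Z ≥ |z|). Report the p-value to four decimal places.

p-value = 0.0367

With x = 27 successes in n = 44, p̂ = 0.61364.
SE₀ = √(0.75·0.25/44) = 0.065279.
Test statistic (full precision, shown to 4 dp): z = (27/44 − 0.75)/SE₀ ≈ -2.0889.
p-value = 2·P(Z ≥ |z|) with z = -2.0889 → 0.0367.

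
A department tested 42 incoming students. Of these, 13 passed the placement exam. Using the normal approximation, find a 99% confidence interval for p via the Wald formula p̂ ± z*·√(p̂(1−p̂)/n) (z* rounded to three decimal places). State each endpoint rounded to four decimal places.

(0.1258, 0.4933)

With x = 13 successes in n = 42, p̂ = 0.30952.
SE(p̂) = √(0.30952·0.69048/42) = 0.071334.
z* = 2.576 at the 99% level.
Margin of error: 2.576 × 0.071334 = 0.18376.
Interval: 0.30952 ± 0.18376 → (0.1258, 0.4933).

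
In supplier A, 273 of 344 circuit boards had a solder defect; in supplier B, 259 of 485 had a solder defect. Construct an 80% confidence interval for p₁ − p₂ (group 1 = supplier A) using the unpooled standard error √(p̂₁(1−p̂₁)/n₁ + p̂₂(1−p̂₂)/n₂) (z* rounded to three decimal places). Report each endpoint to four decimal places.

p̂₁ = 273/344 = 0.79360, p̂₂ = 259/485 = 0.53402; p̂₁ − p̂₂ = 0.25958.
SE = √(0.000476152 + 0.000513078) = √0.000989230 = 0.031452.
The 80% critical value is z* = 1.282. Margin = 1.282·0.031452 = 0.04032.
So the interval runs from 0.2193 to 0.2999.

(0.2193, 0.2999)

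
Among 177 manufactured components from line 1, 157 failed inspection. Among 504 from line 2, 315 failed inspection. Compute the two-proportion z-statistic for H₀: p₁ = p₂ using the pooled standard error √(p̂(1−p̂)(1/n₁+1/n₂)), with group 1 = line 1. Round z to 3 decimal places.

Sample proportions: p̂₁ = 157/177 = 0.88701 and p̂₂ = 315/504 = 0.62500.
Pooled p̂ = (157+315)/(177+504) = 472/681 = 0.69310.
Pooled SE = √[0.2127130·0.00763384] ≈ 0.040297.
z = 0.26201/0.040297 = 6.502.

z = 6.502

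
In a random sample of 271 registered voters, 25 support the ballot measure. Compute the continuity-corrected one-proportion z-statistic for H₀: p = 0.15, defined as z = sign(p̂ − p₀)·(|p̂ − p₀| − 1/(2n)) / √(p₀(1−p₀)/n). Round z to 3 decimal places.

z = -2.577

p̂ = 25/271 = 0.09225. p̂ − p₀ = -0.057749.
1/(2n) = 0.001845.
Corrected numerator: |-0.057749| − 0.001845 = 0.055904.
Under H₀, SE = √(p₀(1−p₀)/n) = √(0.15·0.85/271) = √0.000470480 = 0.021691.
z = (−)0.055904/0.021691 = -2.577.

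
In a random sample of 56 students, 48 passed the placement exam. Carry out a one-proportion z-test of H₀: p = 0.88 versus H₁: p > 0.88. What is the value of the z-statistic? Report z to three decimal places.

z = -0.526

With x = 48 successes in n = 56, p̂ = 0.85714.
Under H₀, SE = √(p₀(1−p₀)/n) = √(0.88·0.12/56) = √0.001885714 = 0.043425.
z = (0.85714 − 0.88)/0.043425 = -0.02286/0.043425 = -0.526.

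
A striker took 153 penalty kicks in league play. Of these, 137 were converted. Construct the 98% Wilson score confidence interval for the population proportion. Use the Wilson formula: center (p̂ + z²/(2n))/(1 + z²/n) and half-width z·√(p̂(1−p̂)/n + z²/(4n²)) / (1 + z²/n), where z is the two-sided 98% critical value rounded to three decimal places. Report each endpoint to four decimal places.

p̂ = 137/153 = 0.89542; z = 2.326, so z² = 5.410276.
Denominator 1 + z²/n = 1 + 5.410276/153 = 1.035361.
Adjusted center: (0.89542 + z²/(2n))/1.035361 = 0.88192.
Radicand: p̂(1−p̂)/n + z²/(4n²) = 0.000612021 + 0.000057780 = 0.000669801.
Half-width = 2.326·√0.000669801/1.035361 = 0.05814.
CI: 0.88192 ± 0.05814 = (0.8238, 0.9401).

(0.8238, 0.9401)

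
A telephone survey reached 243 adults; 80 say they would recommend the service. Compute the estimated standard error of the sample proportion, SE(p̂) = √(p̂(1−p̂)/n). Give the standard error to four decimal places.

Sample proportion p̂ = 80/243 = 0.32922.
p̂(1−p̂) = 0.220834.
Dividing by n and taking the root: √0.000908782 = 0.0301.

SE = 0.0301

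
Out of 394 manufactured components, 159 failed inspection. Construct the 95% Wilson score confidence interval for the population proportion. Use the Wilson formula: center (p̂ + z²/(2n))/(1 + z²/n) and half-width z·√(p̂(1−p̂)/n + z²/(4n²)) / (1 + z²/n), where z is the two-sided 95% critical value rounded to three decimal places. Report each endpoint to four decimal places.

p̂ = 159/394 = 0.40355; z = 1.960, so z² = 3.841600.
Denominator 1 + z²/n = 1 + 3.841600/394 = 1.009750.
Adjusted center: (0.40355 + z²/(2n))/1.009750 = 0.40448.
Radicand: p̂(1−p̂)/n + z²/(4n²) = 0.000610909 + 0.000006187 = 0.000617096.
Half-width = z·√(radicand)/denom = 1.960·0.024841/1.009750 = 0.04822.
Interval: 0.40448 ± 0.04822 → (0.3563, 0.4527).

(0.3563, 0.4527)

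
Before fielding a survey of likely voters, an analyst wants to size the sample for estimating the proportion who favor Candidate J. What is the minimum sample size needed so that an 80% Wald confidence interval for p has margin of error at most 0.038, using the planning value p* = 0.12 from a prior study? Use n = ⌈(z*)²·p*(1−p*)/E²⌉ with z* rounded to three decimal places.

n = 121

z* = 1.282 at the 80% level.
p*(1−p*) = 0.1056.
(z*)²·p*(1−p*)/E² = 1.643524·0.1056/0.001444 = 120.191.
Rounding up, n = 121.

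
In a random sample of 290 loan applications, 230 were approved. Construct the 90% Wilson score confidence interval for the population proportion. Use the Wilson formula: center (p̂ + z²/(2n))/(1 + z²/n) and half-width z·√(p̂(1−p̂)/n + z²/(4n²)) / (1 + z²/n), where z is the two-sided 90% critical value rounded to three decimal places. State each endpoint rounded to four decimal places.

(0.7514, 0.8294)

Here p̂ = 230/290 = 0.79310 and z = 1.645 (z² = 2.706025).
Denominator 1 + z²/n = 1 + 2.706025/290 = 1.009331.
Adjusted center: (0.79310 + z²/(2n))/1.009331 = 0.79039.
Radicand: p̂(1−p̂)/n + z²/(4n²) = 0.000565829 + 0.000008044 = 0.000573873.
Half-width = z·√(radicand)/denom = 1.645·0.023956/1.009331 = 0.03904.
CI: 0.79039 ± 0.03904 = (0.7514, 0.8294).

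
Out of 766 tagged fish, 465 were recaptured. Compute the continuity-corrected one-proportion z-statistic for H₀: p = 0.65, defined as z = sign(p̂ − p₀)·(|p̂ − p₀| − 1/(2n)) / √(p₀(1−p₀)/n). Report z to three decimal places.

z = -2.454

p̂ = 465/766 = 0.60705. p̂ − p₀ = -0.042950.
Continuity correction 1/(2n) = 1/1532 = 0.000653.
Corrected numerator: |-0.042950| − 0.000653 = 0.042297.
SE₀ = √(0.65·0.35/766) = 0.017234.
z = −0.042297/0.017234 = -2.454.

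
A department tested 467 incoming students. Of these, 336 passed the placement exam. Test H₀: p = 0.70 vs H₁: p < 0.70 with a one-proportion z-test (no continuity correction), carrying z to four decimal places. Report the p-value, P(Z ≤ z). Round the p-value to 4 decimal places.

Sample proportion p̂ = 336/467 = 0.71949.
Under H₀, SE = √(p₀(1−p₀)/n) = √(0.70·0.30/467) = √0.000449679 = 0.021206.
z = (p̂ − p₀)/SE = (336/467 − 0.70)/0.021206 ≈ 0.9189.
From the standard normal, P(Z ≤ z) = 0.8209.

p-value = 0.8209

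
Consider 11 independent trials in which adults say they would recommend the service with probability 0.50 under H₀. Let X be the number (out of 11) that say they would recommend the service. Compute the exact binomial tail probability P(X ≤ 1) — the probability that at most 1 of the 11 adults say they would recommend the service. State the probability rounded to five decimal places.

X ~ Binomial(n=11, p=0.50).
P(X ≤ 1) = C(11,0)·0.50^0·0.50^11 + C(11,1)·0.50^1·0.50^10.
= 0.000488 + 0.005371 = 0.00586.

P = 0.00586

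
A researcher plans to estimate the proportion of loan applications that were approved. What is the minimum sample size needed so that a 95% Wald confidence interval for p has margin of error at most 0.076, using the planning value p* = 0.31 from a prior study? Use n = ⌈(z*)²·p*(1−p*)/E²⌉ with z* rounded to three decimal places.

For 95% confidence, z* = 1.960.
p*(1−p*) = 0.2139.
(z*)²·p*(1−p*)/E² = 3.841600·0.2139/0.005776 = 142.264.
⌈142.264⌉ = 143.

n = 143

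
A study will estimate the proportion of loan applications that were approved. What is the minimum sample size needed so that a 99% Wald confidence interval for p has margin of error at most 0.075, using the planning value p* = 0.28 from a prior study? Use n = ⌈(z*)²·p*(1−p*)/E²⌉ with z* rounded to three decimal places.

n = 238

The 99% critical value is z* = 2.576.
p*(1−p*) = 0.28·0.72 = 0.2016.
(z*)²·p*(1−p*)/E² = 6.635776·0.2016/0.005625 = 237.826.
Rounding up, n = 238.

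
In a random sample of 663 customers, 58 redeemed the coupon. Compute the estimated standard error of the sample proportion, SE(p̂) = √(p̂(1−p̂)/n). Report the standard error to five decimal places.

SE = 0.01097

Sample proportion p̂ = 58/663 = 0.08748.
p̂(1−p̂) = 0.079827.
Dividing by n and taking the root: √0.000120403 = 0.01097.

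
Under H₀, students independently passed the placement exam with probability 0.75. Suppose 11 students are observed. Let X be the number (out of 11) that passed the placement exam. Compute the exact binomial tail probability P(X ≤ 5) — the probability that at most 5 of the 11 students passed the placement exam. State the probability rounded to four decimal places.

X is binomial with n = 11 and p = 0.75.
P(X ≤ 5) = Σ_{j=0}^{5} C(11,j)·0.75^j·0.25^{11−j}.
= 0.000000 + 0.000008 + 0.000118 + 0.001062 + 0.006373 + 0.026766 = 0.0343.

P = 0.0343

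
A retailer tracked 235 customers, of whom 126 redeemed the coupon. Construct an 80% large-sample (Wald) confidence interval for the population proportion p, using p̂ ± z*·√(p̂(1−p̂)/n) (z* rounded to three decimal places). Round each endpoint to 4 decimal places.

Sample proportion p̂ = 126/235 = 0.53617.
Standard error of p̂: √(0.248692/235) = √0.001058263 = 0.032531.
For 80% confidence, z* = 1.282.
Margin of error: 1.282 × 0.032531 = 0.04170.
So the interval runs from 0.4945 to 0.5779.

(0.4945, 0.5779)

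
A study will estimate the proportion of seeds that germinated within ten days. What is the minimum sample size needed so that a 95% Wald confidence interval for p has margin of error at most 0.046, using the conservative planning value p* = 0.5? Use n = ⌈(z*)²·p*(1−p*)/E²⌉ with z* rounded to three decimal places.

n = 454

The 95% critical value is z* = 1.960.
p*(1−p*) = 0.50·0.50 = 0.2500.
Required n before rounding: 3.841600 × 0.2500 / 0.046² = 453.875.
⌈453.875⌉ = 454.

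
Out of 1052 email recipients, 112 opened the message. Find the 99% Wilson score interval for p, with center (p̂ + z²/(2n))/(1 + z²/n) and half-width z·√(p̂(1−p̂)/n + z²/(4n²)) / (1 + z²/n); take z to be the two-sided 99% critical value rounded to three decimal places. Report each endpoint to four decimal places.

p̂ = 112/1052 = 0.10646; z = 2.576, so z² = 6.635776.
1 + z²/n = 1.006308.
Adjusted center: (0.10646 + z²/(2n))/1.006308 = 0.10893.
Radicand: p̂(1−p̂)/n + z²/(4n²) = 0.000090427 + 0.000001499 = 0.000091926.
Half-width = z·√(radicand)/denom = 2.576·0.009588/1.006308 = 0.02454.
So the interval runs from 0.0844 to 0.1335.

(0.0844, 0.1335)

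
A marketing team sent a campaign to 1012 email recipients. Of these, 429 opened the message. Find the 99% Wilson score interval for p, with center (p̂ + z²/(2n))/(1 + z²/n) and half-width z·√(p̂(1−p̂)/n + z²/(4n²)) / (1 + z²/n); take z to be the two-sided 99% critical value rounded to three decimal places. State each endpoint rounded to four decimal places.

(0.3845, 0.4643)

p̂ = 429/1012 = 0.42391; z = 2.576, so z² = 6.635776.
Denominator 1 + z²/n = 1 + 6.635776/1012 = 1.006557.
Adjusted center: (0.42391 + z²/(2n))/1.006557 = 0.42441.
Radicand: p̂(1−p̂)/n + z²/(4n²) = 0.000241315 + 0.000001620 = 0.000242935.
Half-width = z·√(radicand)/denom = 2.576·0.015586/1.006557 = 0.03989.
So the interval runs from 0.3845 to 0.4643.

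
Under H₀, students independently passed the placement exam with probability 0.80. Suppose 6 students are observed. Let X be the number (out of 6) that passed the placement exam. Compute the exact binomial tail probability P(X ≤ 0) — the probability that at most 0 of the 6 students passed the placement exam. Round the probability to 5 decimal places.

X ~ Binomial(n=6, p=0.80).
P(X ≤ 0) = C(6,0)·0.80^0·0.20^6.
= 0.000064 = 0.00006.

P = 0.00006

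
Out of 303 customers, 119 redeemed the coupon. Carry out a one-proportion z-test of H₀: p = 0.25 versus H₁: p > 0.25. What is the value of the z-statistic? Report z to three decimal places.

Sample proportion p̂ = 119/303 = 0.39274.
Null standard error: √(0.25·0.75/303) = √0.000618812 = 0.024876.
z = (p̂ − p₀)/SE = (0.39274 − 0.25)/0.024876 = 5.738.

z = 5.738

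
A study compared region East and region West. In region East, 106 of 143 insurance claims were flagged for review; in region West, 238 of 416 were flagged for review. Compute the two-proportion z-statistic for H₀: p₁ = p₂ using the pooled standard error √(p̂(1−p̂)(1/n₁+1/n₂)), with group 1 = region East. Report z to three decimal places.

z = 3.587

Sample proportions: p̂₁ = 106/143 = 0.74126 and p̂₂ = 238/416 = 0.57212.
Pooling: p̂ = 344/559 = 0.61538.
Pooled SE = √[0.2366864·0.00939685] ≈ 0.047160.
z = (p̂₁ − p̂₂)/SE = (0.74126 − 0.57212)/0.047160 = 0.16914/0.047160 = 3.587.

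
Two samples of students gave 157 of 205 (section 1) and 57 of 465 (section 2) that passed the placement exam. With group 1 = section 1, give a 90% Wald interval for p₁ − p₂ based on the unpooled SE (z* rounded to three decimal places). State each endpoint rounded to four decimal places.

(0.5886, 0.6980)

p̂₁ = 0.76585, p̂₂ = 0.12258, so the observed difference is 0.64327.
SE = √(0.000874741 + 0.000231300) = √0.001106041 = 0.033257.
For 90% confidence, z* = 1.645. Margin of error = 0.05471.
So the interval runs from 0.5886 to 0.6980.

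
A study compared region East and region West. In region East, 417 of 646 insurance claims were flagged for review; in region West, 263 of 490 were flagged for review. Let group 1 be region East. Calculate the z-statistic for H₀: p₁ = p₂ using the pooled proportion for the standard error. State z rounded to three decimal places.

z = 3.704

p̂₁ = 417/646 = 0.64551, p̂₂ = 263/490 = 0.53673.
Pooling: p̂ = 680/1136 = 0.59859.
Pooled SE = √[0.2402797·0.00358880] ≈ 0.029365.
z = 0.10878/0.029365 = 3.704.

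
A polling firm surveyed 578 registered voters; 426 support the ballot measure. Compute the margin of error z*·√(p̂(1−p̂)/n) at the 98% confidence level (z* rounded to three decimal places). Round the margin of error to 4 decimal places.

ME = 0.0426

With x = 426 successes in n = 578, p̂ = 0.73702.
SE(p̂) = √(0.73702·0.26298/578) = 0.018312.
The 98% critical value is z* = 2.326.
ME = 2.326·0.018312 = 0.0426.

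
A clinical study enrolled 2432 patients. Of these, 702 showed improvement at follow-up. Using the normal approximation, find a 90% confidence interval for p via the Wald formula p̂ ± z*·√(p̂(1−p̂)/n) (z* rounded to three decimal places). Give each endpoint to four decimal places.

p̂ = 702/2432 = 0.28865.
Standard error of p̂: √(0.205332/2432) = √0.000084429 = 0.009189.
The 90% critical value is z* = 1.645.
Margin = 1.645·0.009189 = 0.01512.
So the interval runs from 0.2735 to 0.3038.

(0.2735, 0.3038)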